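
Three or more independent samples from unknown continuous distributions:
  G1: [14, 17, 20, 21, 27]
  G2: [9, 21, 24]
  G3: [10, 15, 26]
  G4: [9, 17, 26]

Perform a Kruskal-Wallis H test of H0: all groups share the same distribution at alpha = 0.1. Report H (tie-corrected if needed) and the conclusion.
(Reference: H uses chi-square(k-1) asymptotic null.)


Step 1: Combine all N = 14 observations and assign midranks.
sorted (value, group, rank): (9,G2,1.5), (9,G4,1.5), (10,G3,3), (14,G1,4), (15,G3,5), (17,G1,6.5), (17,G4,6.5), (20,G1,8), (21,G1,9.5), (21,G2,9.5), (24,G2,11), (26,G3,12.5), (26,G4,12.5), (27,G1,14)
Step 2: Sum ranks within each group.
R_1 = 42 (n_1 = 5)
R_2 = 22 (n_2 = 3)
R_3 = 20.5 (n_3 = 3)
R_4 = 20.5 (n_4 = 3)
Step 3: H = 12/(N(N+1)) * sum(R_i^2/n_i) - 3(N+1)
     = 12/(14*15) * (42^2/5 + 22^2/3 + 20.5^2/3 + 20.5^2/3) - 3*15
     = 0.057143 * 794.3 - 45
     = 0.388571.
Step 4: Ties present; correction factor C = 1 - 24/(14^3 - 14) = 0.991209. Corrected H = 0.388571 / 0.991209 = 0.392018.
Step 5: Under H0, H ~ chi^2(3); p-value = 0.941886.
Step 6: alpha = 0.1. fail to reject H0.

H = 0.3920, df = 3, p = 0.941886, fail to reject H0.


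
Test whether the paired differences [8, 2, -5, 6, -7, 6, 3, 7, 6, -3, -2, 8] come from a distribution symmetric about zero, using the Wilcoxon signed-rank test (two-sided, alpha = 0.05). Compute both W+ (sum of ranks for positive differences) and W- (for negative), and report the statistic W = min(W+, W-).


Step 1: Drop any zero differences (none here) and take |d_i|.
|d| = [8, 2, 5, 6, 7, 6, 3, 7, 6, 3, 2, 8]
Step 2: Midrank |d_i| (ties get averaged ranks).
ranks: |8|->11.5, |2|->1.5, |5|->5, |6|->7, |7|->9.5, |6|->7, |3|->3.5, |7|->9.5, |6|->7, |3|->3.5, |2|->1.5, |8|->11.5
Step 3: Attach original signs; sum ranks with positive sign and with negative sign.
W+ = 11.5 + 1.5 + 7 + 7 + 3.5 + 9.5 + 7 + 11.5 = 58.5
W- = 5 + 9.5 + 3.5 + 1.5 = 19.5
(Check: W+ + W- = 78 should equal n(n+1)/2 = 78.)
Step 4: Test statistic W = min(W+, W-) = 19.5.
Step 5: Ties in |d|, so use the tie-corrected normal approximation.
        E[W] = n(n+1)/4 = 12*13/4 = 39.
        Tie groups: |d|=2 (t=2), |d|=3 (t=2), |d|=6 (t=3), |d|=7 (t=2), |d|=8 (t=2); sum(t^3 - t) = 48.
        Var[W] = n(n+1)(2n+1)/24 - sum(t^3-t)/48 = 3900/24 - 48/48 = 161.5.
        z = (W - E[W]) / sqrt(Var[W]) = (19.5 - 39) / 12.7083 = -1.5344.
        Two-sided p = 2*Phi(z) = 0.124923.
Step 6: alpha = 0.05. fail to reject H0.

W+ = 58.5, W- = 19.5, W = min = 19.5, p = 0.124923, fail to reject H0.


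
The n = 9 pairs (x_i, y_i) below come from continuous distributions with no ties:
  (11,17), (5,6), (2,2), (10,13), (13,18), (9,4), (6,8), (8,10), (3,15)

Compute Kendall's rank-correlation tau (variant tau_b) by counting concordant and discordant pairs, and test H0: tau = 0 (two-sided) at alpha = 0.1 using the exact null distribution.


Step 1: Enumerate the 36 unordered pairs (i,j) with i<j and classify each by sign(x_j-x_i) * sign(y_j-y_i).
  (1,2):dx=-6,dy=-11->C; (1,3):dx=-9,dy=-15->C; (1,4):dx=-1,dy=-4->C; (1,5):dx=+2,dy=+1->C
  (1,6):dx=-2,dy=-13->C; (1,7):dx=-5,dy=-9->C; (1,8):dx=-3,dy=-7->C; (1,9):dx=-8,dy=-2->C
  (2,3):dx=-3,dy=-4->C; (2,4):dx=+5,dy=+7->C; (2,5):dx=+8,dy=+12->C; (2,6):dx=+4,dy=-2->D
  (2,7):dx=+1,dy=+2->C; (2,8):dx=+3,dy=+4->C; (2,9):dx=-2,dy=+9->D; (3,4):dx=+8,dy=+11->C
  (3,5):dx=+11,dy=+16->C; (3,6):dx=+7,dy=+2->C; (3,7):dx=+4,dy=+6->C; (3,8):dx=+6,dy=+8->C
  (3,9):dx=+1,dy=+13->C; (4,5):dx=+3,dy=+5->C; (4,6):dx=-1,dy=-9->C; (4,7):dx=-4,dy=-5->C
  (4,8):dx=-2,dy=-3->C; (4,9):dx=-7,dy=+2->D; (5,6):dx=-4,dy=-14->C; (5,7):dx=-7,dy=-10->C
  (5,8):dx=-5,dy=-8->C; (5,9):dx=-10,dy=-3->C; (6,7):dx=-3,dy=+4->D; (6,8):dx=-1,dy=+6->D
  (6,9):dx=-6,dy=+11->D; (7,8):dx=+2,dy=+2->C; (7,9):dx=-3,dy=+7->D; (8,9):dx=-5,dy=+5->D
Step 2: C = 28, D = 8, total pairs = 36.
Step 3: tau = (C - D)/(n(n-1)/2) = (28 - 8)/36 = 0.555556.
Step 4: Exact two-sided p-value (enumerate n! = 362880 permutations of y under H0): p = 0.044615.
Step 5: alpha = 0.1. reject H0.

tau_b = 0.5556 (C=28, D=8), p = 0.044615, reject H0.


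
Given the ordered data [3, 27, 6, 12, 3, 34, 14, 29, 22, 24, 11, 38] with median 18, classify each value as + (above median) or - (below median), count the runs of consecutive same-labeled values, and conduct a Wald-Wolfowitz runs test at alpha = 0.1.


Step 1: Compute median = 18; label A = above, B = below.
Labels in order: BABBBABAAABA  (n_A = 6, n_B = 6)
Step 2: Count runs R = 8.
Step 3: Under H0 (random ordering), E[R] = 2*n_A*n_B/(n_A+n_B) + 1 = 2*6*6/12 + 1 = 7.0000.
        Var[R] = 2*n_A*n_B*(2*n_A*n_B - n_A - n_B) / ((n_A+n_B)^2 * (n_A+n_B-1)) = 4320/1584 = 2.7273.
        SD[R] = 1.6514.
Step 4: Continuity-corrected z = (R - 0.5 - E[R]) / SD[R] = (8 - 0.5 - 7.0000) / 1.6514 = 0.3028.
Step 5: Two-sided p-value via normal approximation = 2*(1 - Phi(|z|)) = 0.762069.
Step 6: alpha = 0.1. fail to reject H0.

R = 8, z = 0.3028, p = 0.762069, fail to reject H0.


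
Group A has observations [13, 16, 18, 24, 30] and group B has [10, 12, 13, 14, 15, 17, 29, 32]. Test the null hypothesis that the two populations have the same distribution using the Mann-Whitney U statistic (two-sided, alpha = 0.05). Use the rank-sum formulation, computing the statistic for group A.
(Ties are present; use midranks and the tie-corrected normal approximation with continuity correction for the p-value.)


Step 1: Combine and sort all 13 observations; assign midranks.
sorted (value, group): (10,Y), (12,Y), (13,X), (13,Y), (14,Y), (15,Y), (16,X), (17,Y), (18,X), (24,X), (29,Y), (30,X), (32,Y)
ranks: 10->1, 12->2, 13->3.5, 13->3.5, 14->5, 15->6, 16->7, 17->8, 18->9, 24->10, 29->11, 30->12, 32->13
Step 2: Rank sum for X: R1 = 3.5 + 7 + 9 + 10 + 12 = 41.5.
Step 3: U_X = R1 - n1(n1+1)/2 = 41.5 - 5*6/2 = 41.5 - 15 = 26.5.
       U_Y = n1*n2 - U_X = 40 - 26.5 = 13.5.
Step 4: Ties are present, so use the tie-corrected normal approximation (with continuity correction) for the p-value.
Step 5: p-value = 0.379120; compare to alpha = 0.05. fail to reject H0.

U_X = 26.5, p = 0.379120, fail to reject H0 at alpha = 0.05.


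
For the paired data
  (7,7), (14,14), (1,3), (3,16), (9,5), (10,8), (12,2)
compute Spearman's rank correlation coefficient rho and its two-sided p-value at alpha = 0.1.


Step 1: Rank x and y separately (midranks; no ties here).
rank(x): 7->3, 14->7, 1->1, 3->2, 9->4, 10->5, 12->6
rank(y): 7->4, 14->6, 3->2, 16->7, 5->3, 8->5, 2->1
Step 2: d_i = R_x(i) - R_y(i); compute d_i^2.
  (3-4)^2=1, (7-6)^2=1, (1-2)^2=1, (2-7)^2=25, (4-3)^2=1, (5-5)^2=0, (6-1)^2=25
sum(d^2) = 54.
Step 3: rho = 1 - 6*54 / (7*(7^2 - 1)) = 1 - 324/336 = 0.035714.
Step 4: Under H0, t = rho * sqrt((n-2)/(1-rho^2)) = 0.0799 ~ t(5).
Step 5: Two-sided p-value from the t-distribution with 5 df = 0.939408.
Step 6: alpha = 0.1. fail to reject H0.

rho = 0.0357, p = 0.939408, fail to reject H0 at alpha = 0.1.


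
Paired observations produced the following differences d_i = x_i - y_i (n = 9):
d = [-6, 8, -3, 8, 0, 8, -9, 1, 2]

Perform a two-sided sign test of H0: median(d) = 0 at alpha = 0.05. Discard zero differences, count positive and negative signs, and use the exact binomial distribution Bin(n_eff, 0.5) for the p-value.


Step 1: Discard zero differences. Original n = 9; n_eff = number of nonzero differences = 8.
Nonzero differences (with sign): -6, +8, -3, +8, +8, -9, +1, +2
Step 2: Count signs: positive = 5, negative = 3.
Step 3: Under H0: P(positive) = 0.5, so the number of positives S ~ Bin(8, 0.5).
Step 4: Two-sided exact p-value = sum of Bin(8,0.5) probabilities at or below the observed probability = 0.726562.
Step 5: alpha = 0.05. fail to reject H0.

n_eff = 8, pos = 5, neg = 3, p = 0.726562, fail to reject H0.


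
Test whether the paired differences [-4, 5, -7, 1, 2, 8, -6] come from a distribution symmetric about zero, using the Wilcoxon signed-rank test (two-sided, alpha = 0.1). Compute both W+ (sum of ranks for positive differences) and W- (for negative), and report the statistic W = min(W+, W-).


Step 1: Drop any zero differences (none here) and take |d_i|.
|d| = [4, 5, 7, 1, 2, 8, 6]
Step 2: Midrank |d_i| (ties get averaged ranks).
ranks: |4|->3, |5|->4, |7|->6, |1|->1, |2|->2, |8|->7, |6|->5
Step 3: Attach original signs; sum ranks with positive sign and with negative sign.
W+ = 4 + 1 + 2 + 7 = 14
W- = 3 + 6 + 5 = 14
(Check: W+ + W- = 28 should equal n(n+1)/2 = 28.)
Step 4: Test statistic W = min(W+, W-) = 14.
Step 5: No ties, so the exact null distribution over the 2^7 = 128 sign assignments gives the two-sided p-value = 1.000000.
Step 6: alpha = 0.1. fail to reject H0.

W+ = 14, W- = 14, W = min = 14, p = 1.000000, fail to reject H0.


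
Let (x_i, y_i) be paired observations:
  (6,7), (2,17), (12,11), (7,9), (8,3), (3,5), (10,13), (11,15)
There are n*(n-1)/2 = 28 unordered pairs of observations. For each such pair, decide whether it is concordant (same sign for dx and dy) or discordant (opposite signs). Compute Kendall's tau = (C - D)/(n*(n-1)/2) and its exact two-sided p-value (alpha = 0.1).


Step 1: Enumerate the 28 unordered pairs (i,j) with i<j and classify each by sign(x_j-x_i) * sign(y_j-y_i).
  (1,2):dx=-4,dy=+10->D; (1,3):dx=+6,dy=+4->C; (1,4):dx=+1,dy=+2->C; (1,5):dx=+2,dy=-4->D
  (1,6):dx=-3,dy=-2->C; (1,7):dx=+4,dy=+6->C; (1,8):dx=+5,dy=+8->C; (2,3):dx=+10,dy=-6->D
  (2,4):dx=+5,dy=-8->D; (2,5):dx=+6,dy=-14->D; (2,6):dx=+1,dy=-12->D; (2,7):dx=+8,dy=-4->D
  (2,8):dx=+9,dy=-2->D; (3,4):dx=-5,dy=-2->C; (3,5):dx=-4,dy=-8->C; (3,6):dx=-9,dy=-6->C
  (3,7):dx=-2,dy=+2->D; (3,8):dx=-1,dy=+4->D; (4,5):dx=+1,dy=-6->D; (4,6):dx=-4,dy=-4->C
  (4,7):dx=+3,dy=+4->C; (4,8):dx=+4,dy=+6->C; (5,6):dx=-5,dy=+2->D; (5,7):dx=+2,dy=+10->C
  (5,8):dx=+3,dy=+12->C; (6,7):dx=+7,dy=+8->C; (6,8):dx=+8,dy=+10->C; (7,8):dx=+1,dy=+2->C
Step 2: C = 16, D = 12, total pairs = 28.
Step 3: tau = (C - D)/(n(n-1)/2) = (16 - 12)/28 = 0.142857.
Step 4: Exact two-sided p-value (enumerate n! = 40320 permutations of y under H0): p = 0.719544.
Step 5: alpha = 0.1. fail to reject H0.

tau_b = 0.1429 (C=16, D=12), p = 0.719544, fail to reject H0.


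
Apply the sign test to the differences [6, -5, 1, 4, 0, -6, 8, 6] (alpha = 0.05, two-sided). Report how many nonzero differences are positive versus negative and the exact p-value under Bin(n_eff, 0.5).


Step 1: Discard zero differences. Original n = 8; n_eff = number of nonzero differences = 7.
Nonzero differences (with sign): +6, -5, +1, +4, -6, +8, +6
Step 2: Count signs: positive = 5, negative = 2.
Step 3: Under H0: P(positive) = 0.5, so the number of positives S ~ Bin(7, 0.5).
Step 4: Two-sided exact p-value = sum of Bin(7,0.5) probabilities at or below the observed probability = 0.453125.
Step 5: alpha = 0.05. fail to reject H0.

n_eff = 7, pos = 5, neg = 2, p = 0.453125, fail to reject H0.


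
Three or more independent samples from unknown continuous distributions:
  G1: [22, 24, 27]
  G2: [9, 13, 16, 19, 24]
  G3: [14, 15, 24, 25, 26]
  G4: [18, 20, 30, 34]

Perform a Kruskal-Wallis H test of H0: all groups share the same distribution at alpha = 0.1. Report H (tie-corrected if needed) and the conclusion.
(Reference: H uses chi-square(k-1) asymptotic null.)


Step 1: Combine all N = 17 observations and assign midranks.
sorted (value, group, rank): (9,G2,1), (13,G2,2), (14,G3,3), (15,G3,4), (16,G2,5), (18,G4,6), (19,G2,7), (20,G4,8), (22,G1,9), (24,G1,11), (24,G2,11), (24,G3,11), (25,G3,13), (26,G3,14), (27,G1,15), (30,G4,16), (34,G4,17)
Step 2: Sum ranks within each group.
R_1 = 35 (n_1 = 3)
R_2 = 26 (n_2 = 5)
R_3 = 45 (n_3 = 5)
R_4 = 47 (n_4 = 4)
Step 3: H = 12/(N(N+1)) * sum(R_i^2/n_i) - 3(N+1)
     = 12/(17*18) * (35^2/3 + 26^2/5 + 45^2/5 + 47^2/4) - 3*18
     = 0.039216 * 1500.78 - 54
     = 4.854248.
Step 4: Ties present; correction factor C = 1 - 24/(17^3 - 17) = 0.995098. Corrected H = 4.854248 / 0.995098 = 4.878161.
Step 5: Under H0, H ~ chi^2(3); p-value = 0.180939.
Step 6: alpha = 0.1. fail to reject H0.

H = 4.8782, df = 3, p = 0.180939, fail to reject H0.


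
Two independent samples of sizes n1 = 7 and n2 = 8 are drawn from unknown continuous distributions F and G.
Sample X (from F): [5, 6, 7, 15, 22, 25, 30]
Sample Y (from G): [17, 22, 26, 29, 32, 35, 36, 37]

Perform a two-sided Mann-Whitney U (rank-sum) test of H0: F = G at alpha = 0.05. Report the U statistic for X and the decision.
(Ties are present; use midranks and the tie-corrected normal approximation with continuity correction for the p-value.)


Step 1: Combine and sort all 15 observations; assign midranks.
sorted (value, group): (5,X), (6,X), (7,X), (15,X), (17,Y), (22,X), (22,Y), (25,X), (26,Y), (29,Y), (30,X), (32,Y), (35,Y), (36,Y), (37,Y)
ranks: 5->1, 6->2, 7->3, 15->4, 17->5, 22->6.5, 22->6.5, 25->8, 26->9, 29->10, 30->11, 32->12, 35->13, 36->14, 37->15
Step 2: Rank sum for X: R1 = 1 + 2 + 3 + 4 + 6.5 + 8 + 11 = 35.5.
Step 3: U_X = R1 - n1(n1+1)/2 = 35.5 - 7*8/2 = 35.5 - 28 = 7.5.
       U_Y = n1*n2 - U_X = 56 - 7.5 = 48.5.
Step 4: Ties are present, so use the tie-corrected normal approximation (with continuity correction) for the p-value.
Step 5: p-value = 0.020524; compare to alpha = 0.05. reject H0.

U_X = 7.5, p = 0.020524, reject H0 at alpha = 0.05.


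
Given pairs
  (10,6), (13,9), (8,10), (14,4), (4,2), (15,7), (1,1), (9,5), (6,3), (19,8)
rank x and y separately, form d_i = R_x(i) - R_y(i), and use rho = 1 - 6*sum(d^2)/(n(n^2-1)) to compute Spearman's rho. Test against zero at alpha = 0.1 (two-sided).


Step 1: Rank x and y separately (midranks; no ties here).
rank(x): 10->6, 13->7, 8->4, 14->8, 4->2, 15->9, 1->1, 9->5, 6->3, 19->10
rank(y): 6->6, 9->9, 10->10, 4->4, 2->2, 7->7, 1->1, 5->5, 3->3, 8->8
Step 2: d_i = R_x(i) - R_y(i); compute d_i^2.
  (6-6)^2=0, (7-9)^2=4, (4-10)^2=36, (8-4)^2=16, (2-2)^2=0, (9-7)^2=4, (1-1)^2=0, (5-5)^2=0, (3-3)^2=0, (10-8)^2=4
sum(d^2) = 64.
Step 3: rho = 1 - 6*64 / (10*(10^2 - 1)) = 1 - 384/990 = 0.612121.
Step 4: Under H0, t = rho * sqrt((n-2)/(1-rho^2)) = 2.1895 ~ t(8).
Step 5: Two-sided p-value from the t-distribution with 8 df = 0.059972.
Step 6: alpha = 0.1. reject H0.

rho = 0.6121, p = 0.059972, reject H0 at alpha = 0.1.


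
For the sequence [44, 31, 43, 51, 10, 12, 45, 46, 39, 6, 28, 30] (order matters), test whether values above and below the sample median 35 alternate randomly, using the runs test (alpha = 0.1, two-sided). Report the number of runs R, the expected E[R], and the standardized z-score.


Step 1: Compute median = 35; label A = above, B = below.
Labels in order: ABAABBAAABBB  (n_A = 6, n_B = 6)
Step 2: Count runs R = 6.
Step 3: Under H0 (random ordering), E[R] = 2*n_A*n_B/(n_A+n_B) + 1 = 2*6*6/12 + 1 = 7.0000.
        Var[R] = 2*n_A*n_B*(2*n_A*n_B - n_A - n_B) / ((n_A+n_B)^2 * (n_A+n_B-1)) = 4320/1584 = 2.7273.
        SD[R] = 1.6514.
Step 4: Continuity-corrected z = (R + 0.5 - E[R]) / SD[R] = (6 + 0.5 - 7.0000) / 1.6514 = -0.3028.
Step 5: Two-sided p-value via normal approximation = 2*(1 - Phi(|z|)) = 0.762069.
Step 6: alpha = 0.1. fail to reject H0.

R = 6, z = -0.3028, p = 0.762069, fail to reject H0.


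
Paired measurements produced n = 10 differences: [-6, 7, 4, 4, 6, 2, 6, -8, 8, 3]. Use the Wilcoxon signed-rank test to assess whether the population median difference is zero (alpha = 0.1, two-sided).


Step 1: Drop any zero differences (none here) and take |d_i|.
|d| = [6, 7, 4, 4, 6, 2, 6, 8, 8, 3]
Step 2: Midrank |d_i| (ties get averaged ranks).
ranks: |6|->6, |7|->8, |4|->3.5, |4|->3.5, |6|->6, |2|->1, |6|->6, |8|->9.5, |8|->9.5, |3|->2
Step 3: Attach original signs; sum ranks with positive sign and with negative sign.
W+ = 8 + 3.5 + 3.5 + 6 + 1 + 6 + 9.5 + 2 = 39.5
W- = 6 + 9.5 = 15.5
(Check: W+ + W- = 55 should equal n(n+1)/2 = 55.)
Step 4: Test statistic W = min(W+, W-) = 15.5.
Step 5: Ties in |d|, so use the tie-corrected normal approximation.
        E[W] = n(n+1)/4 = 10*11/4 = 27.5.
        Tie groups: |d|=4 (t=2), |d|=6 (t=3), |d|=8 (t=2); sum(t^3 - t) = 36.
        Var[W] = n(n+1)(2n+1)/24 - sum(t^3-t)/48 = 2310/24 - 36/48 = 95.5.
        z = (W - E[W]) / sqrt(Var[W]) = (15.5 - 27.5) / 9.7724 = -1.2279.
        Two-sided p = 2*Phi(z) = 0.219467.
Step 6: alpha = 0.1. fail to reject H0.

W+ = 39.5, W- = 15.5, W = min = 15.5, p = 0.219467, fail to reject H0.


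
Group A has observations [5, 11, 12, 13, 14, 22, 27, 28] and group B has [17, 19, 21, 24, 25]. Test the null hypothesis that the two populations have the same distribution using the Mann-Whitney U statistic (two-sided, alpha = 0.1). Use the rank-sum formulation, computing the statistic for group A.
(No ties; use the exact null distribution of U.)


Step 1: Combine and sort all 13 observations; assign midranks.
sorted (value, group): (5,X), (11,X), (12,X), (13,X), (14,X), (17,Y), (19,Y), (21,Y), (22,X), (24,Y), (25,Y), (27,X), (28,X)
ranks: 5->1, 11->2, 12->3, 13->4, 14->5, 17->6, 19->7, 21->8, 22->9, 24->10, 25->11, 27->12, 28->13
Step 2: Rank sum for X: R1 = 1 + 2 + 3 + 4 + 5 + 9 + 12 + 13 = 49.
Step 3: U_X = R1 - n1(n1+1)/2 = 49 - 8*9/2 = 49 - 36 = 13.
       U_Y = n1*n2 - U_X = 40 - 13 = 27.
Step 4: No ties, so the exact null distribution of U (based on enumerating the C(13,8) = 1287 equally likely rank assignments) gives the two-sided p-value.
Step 5: p-value = 0.354312; compare to alpha = 0.1. fail to reject H0.

U_X = 13, p = 0.354312, fail to reject H0 at alpha = 0.1.


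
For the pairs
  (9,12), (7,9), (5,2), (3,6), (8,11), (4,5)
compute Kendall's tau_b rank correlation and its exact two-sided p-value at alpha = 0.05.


Step 1: Enumerate the 15 unordered pairs (i,j) with i<j and classify each by sign(x_j-x_i) * sign(y_j-y_i).
  (1,2):dx=-2,dy=-3->C; (1,3):dx=-4,dy=-10->C; (1,4):dx=-6,dy=-6->C; (1,5):dx=-1,dy=-1->C
  (1,6):dx=-5,dy=-7->C; (2,3):dx=-2,dy=-7->C; (2,4):dx=-4,dy=-3->C; (2,5):dx=+1,dy=+2->C
  (2,6):dx=-3,dy=-4->C; (3,4):dx=-2,dy=+4->D; (3,5):dx=+3,dy=+9->C; (3,6):dx=-1,dy=+3->D
  (4,5):dx=+5,dy=+5->C; (4,6):dx=+1,dy=-1->D; (5,6):dx=-4,dy=-6->C
Step 2: C = 12, D = 3, total pairs = 15.
Step 3: tau = (C - D)/(n(n-1)/2) = (12 - 3)/15 = 0.600000.
Step 4: Exact two-sided p-value (enumerate n! = 720 permutations of y under H0): p = 0.136111.
Step 5: alpha = 0.05. fail to reject H0.

tau_b = 0.6000 (C=12, D=3), p = 0.136111, fail to reject H0.


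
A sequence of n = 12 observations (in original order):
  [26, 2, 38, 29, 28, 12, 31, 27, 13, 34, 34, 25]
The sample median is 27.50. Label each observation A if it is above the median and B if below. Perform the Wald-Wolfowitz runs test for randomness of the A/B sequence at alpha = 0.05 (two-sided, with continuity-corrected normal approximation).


Step 1: Compute median = 27.50; label A = above, B = below.
Labels in order: BBAAABABBAAB  (n_A = 6, n_B = 6)
Step 2: Count runs R = 7.
Step 3: Under H0 (random ordering), E[R] = 2*n_A*n_B/(n_A+n_B) + 1 = 2*6*6/12 + 1 = 7.0000.
        Var[R] = 2*n_A*n_B*(2*n_A*n_B - n_A - n_B) / ((n_A+n_B)^2 * (n_A+n_B-1)) = 4320/1584 = 2.7273.
        SD[R] = 1.6514.
Step 4: R = E[R], so z = 0 with no continuity correction.
Step 5: Two-sided p-value via normal approximation = 2*(1 - Phi(|z|)) = 1.000000.
Step 6: alpha = 0.05. fail to reject H0.

R = 7, z = 0.0000, p = 1.000000, fail to reject H0.


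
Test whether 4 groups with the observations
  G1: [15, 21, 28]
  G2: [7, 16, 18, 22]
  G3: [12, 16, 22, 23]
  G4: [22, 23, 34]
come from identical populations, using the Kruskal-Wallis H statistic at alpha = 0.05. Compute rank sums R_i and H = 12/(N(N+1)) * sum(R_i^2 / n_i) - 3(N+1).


Step 1: Combine all N = 14 observations and assign midranks.
sorted (value, group, rank): (7,G2,1), (12,G3,2), (15,G1,3), (16,G2,4.5), (16,G3,4.5), (18,G2,6), (21,G1,7), (22,G2,9), (22,G3,9), (22,G4,9), (23,G3,11.5), (23,G4,11.5), (28,G1,13), (34,G4,14)
Step 2: Sum ranks within each group.
R_1 = 23 (n_1 = 3)
R_2 = 20.5 (n_2 = 4)
R_3 = 27 (n_3 = 4)
R_4 = 34.5 (n_4 = 3)
Step 3: H = 12/(N(N+1)) * sum(R_i^2/n_i) - 3(N+1)
     = 12/(14*15) * (23^2/3 + 20.5^2/4 + 27^2/4 + 34.5^2/3) - 3*15
     = 0.057143 * 860.396 - 45
     = 4.165476.
Step 4: Ties present; correction factor C = 1 - 36/(14^3 - 14) = 0.986813. Corrected H = 4.165476 / 0.986813 = 4.221140.
Step 5: Under H0, H ~ chi^2(3); p-value = 0.238554.
Step 6: alpha = 0.05. fail to reject H0.

H = 4.2211, df = 3, p = 0.238554, fail to reject H0.


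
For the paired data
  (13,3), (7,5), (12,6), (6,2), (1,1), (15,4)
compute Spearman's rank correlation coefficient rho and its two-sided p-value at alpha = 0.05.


Step 1: Rank x and y separately (midranks; no ties here).
rank(x): 13->5, 7->3, 12->4, 6->2, 1->1, 15->6
rank(y): 3->3, 5->5, 6->6, 2->2, 1->1, 4->4
Step 2: d_i = R_x(i) - R_y(i); compute d_i^2.
  (5-3)^2=4, (3-5)^2=4, (4-6)^2=4, (2-2)^2=0, (1-1)^2=0, (6-4)^2=4
sum(d^2) = 16.
Step 3: rho = 1 - 6*16 / (6*(6^2 - 1)) = 1 - 96/210 = 0.542857.
Step 4: Under H0, t = rho * sqrt((n-2)/(1-rho^2)) = 1.2928 ~ t(4).
Step 5: Two-sided p-value from the t-distribution with 4 df = 0.265703.
Step 6: alpha = 0.05. fail to reject H0.

rho = 0.5429, p = 0.265703, fail to reject H0 at alpha = 0.05.


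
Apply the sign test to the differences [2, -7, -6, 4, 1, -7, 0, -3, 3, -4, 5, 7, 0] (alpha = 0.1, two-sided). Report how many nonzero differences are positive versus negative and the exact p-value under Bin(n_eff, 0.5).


Step 1: Discard zero differences. Original n = 13; n_eff = number of nonzero differences = 11.
Nonzero differences (with sign): +2, -7, -6, +4, +1, -7, -3, +3, -4, +5, +7
Step 2: Count signs: positive = 6, negative = 5.
Step 3: Under H0: P(positive) = 0.5, so the number of positives S ~ Bin(11, 0.5).
Step 4: Two-sided exact p-value = sum of Bin(11,0.5) probabilities at or below the observed probability = 1.000000.
Step 5: alpha = 0.1. fail to reject H0.

n_eff = 11, pos = 6, neg = 5, p = 1.000000, fail to reject H0.


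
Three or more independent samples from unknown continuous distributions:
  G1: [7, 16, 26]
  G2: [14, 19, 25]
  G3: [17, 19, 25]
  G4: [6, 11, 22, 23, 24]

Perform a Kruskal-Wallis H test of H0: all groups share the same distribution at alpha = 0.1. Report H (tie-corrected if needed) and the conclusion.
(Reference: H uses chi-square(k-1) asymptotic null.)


Step 1: Combine all N = 14 observations and assign midranks.
sorted (value, group, rank): (6,G4,1), (7,G1,2), (11,G4,3), (14,G2,4), (16,G1,5), (17,G3,6), (19,G2,7.5), (19,G3,7.5), (22,G4,9), (23,G4,10), (24,G4,11), (25,G2,12.5), (25,G3,12.5), (26,G1,14)
Step 2: Sum ranks within each group.
R_1 = 21 (n_1 = 3)
R_2 = 24 (n_2 = 3)
R_3 = 26 (n_3 = 3)
R_4 = 34 (n_4 = 5)
Step 3: H = 12/(N(N+1)) * sum(R_i^2/n_i) - 3(N+1)
     = 12/(14*15) * (21^2/3 + 24^2/3 + 26^2/3 + 34^2/5) - 3*15
     = 0.057143 * 795.533 - 45
     = 0.459048.
Step 4: Ties present; correction factor C = 1 - 12/(14^3 - 14) = 0.995604. Corrected H = 0.459048 / 0.995604 = 0.461074.
Step 5: Under H0, H ~ chi^2(3); p-value = 0.927356.
Step 6: alpha = 0.1. fail to reject H0.

H = 0.4611, df = 3, p = 0.927356, fail to reject H0.


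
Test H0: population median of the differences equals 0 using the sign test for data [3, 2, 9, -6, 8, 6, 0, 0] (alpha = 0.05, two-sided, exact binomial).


Step 1: Discard zero differences. Original n = 8; n_eff = number of nonzero differences = 6.
Nonzero differences (with sign): +3, +2, +9, -6, +8, +6
Step 2: Count signs: positive = 5, negative = 1.
Step 3: Under H0: P(positive) = 0.5, so the number of positives S ~ Bin(6, 0.5).
Step 4: Two-sided exact p-value = sum of Bin(6,0.5) probabilities at or below the observed probability = 0.218750.
Step 5: alpha = 0.05. fail to reject H0.

n_eff = 6, pos = 5, neg = 1, p = 0.218750, fail to reject H0.


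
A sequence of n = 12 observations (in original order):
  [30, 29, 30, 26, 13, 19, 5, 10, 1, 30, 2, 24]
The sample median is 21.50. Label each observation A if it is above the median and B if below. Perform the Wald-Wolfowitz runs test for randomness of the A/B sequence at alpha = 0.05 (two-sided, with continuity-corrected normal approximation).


Step 1: Compute median = 21.50; label A = above, B = below.
Labels in order: AAAABBBBBABA  (n_A = 6, n_B = 6)
Step 2: Count runs R = 5.
Step 3: Under H0 (random ordering), E[R] = 2*n_A*n_B/(n_A+n_B) + 1 = 2*6*6/12 + 1 = 7.0000.
        Var[R] = 2*n_A*n_B*(2*n_A*n_B - n_A - n_B) / ((n_A+n_B)^2 * (n_A+n_B-1)) = 4320/1584 = 2.7273.
        SD[R] = 1.6514.
Step 4: Continuity-corrected z = (R + 0.5 - E[R]) / SD[R] = (5 + 0.5 - 7.0000) / 1.6514 = -0.9083.
Step 5: Two-sided p-value via normal approximation = 2*(1 - Phi(|z|)) = 0.363722.
Step 6: alpha = 0.05. fail to reject H0.

R = 5, z = -0.9083, p = 0.363722, fail to reject H0.


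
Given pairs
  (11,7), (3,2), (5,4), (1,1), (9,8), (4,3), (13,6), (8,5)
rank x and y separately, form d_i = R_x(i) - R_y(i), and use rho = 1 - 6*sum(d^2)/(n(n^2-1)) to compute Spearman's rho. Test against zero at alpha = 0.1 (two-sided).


Step 1: Rank x and y separately (midranks; no ties here).
rank(x): 11->7, 3->2, 5->4, 1->1, 9->6, 4->3, 13->8, 8->5
rank(y): 7->7, 2->2, 4->4, 1->1, 8->8, 3->3, 6->6, 5->5
Step 2: d_i = R_x(i) - R_y(i); compute d_i^2.
  (7-7)^2=0, (2-2)^2=0, (4-4)^2=0, (1-1)^2=0, (6-8)^2=4, (3-3)^2=0, (8-6)^2=4, (5-5)^2=0
sum(d^2) = 8.
Step 3: rho = 1 - 6*8 / (8*(8^2 - 1)) = 1 - 48/504 = 0.904762.
Step 4: Under H0, t = rho * sqrt((n-2)/(1-rho^2)) = 5.2034 ~ t(6).
Step 5: Two-sided p-value from the t-distribution with 6 df = 0.002008.
Step 6: alpha = 0.1. reject H0.

rho = 0.9048, p = 0.002008, reject H0 at alpha = 0.1.


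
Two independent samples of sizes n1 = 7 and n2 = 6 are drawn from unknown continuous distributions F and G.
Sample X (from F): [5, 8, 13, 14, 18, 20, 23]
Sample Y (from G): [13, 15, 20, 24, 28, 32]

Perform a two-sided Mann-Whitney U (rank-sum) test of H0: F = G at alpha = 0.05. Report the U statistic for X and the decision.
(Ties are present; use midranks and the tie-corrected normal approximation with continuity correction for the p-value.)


Step 1: Combine and sort all 13 observations; assign midranks.
sorted (value, group): (5,X), (8,X), (13,X), (13,Y), (14,X), (15,Y), (18,X), (20,X), (20,Y), (23,X), (24,Y), (28,Y), (32,Y)
ranks: 5->1, 8->2, 13->3.5, 13->3.5, 14->5, 15->6, 18->7, 20->8.5, 20->8.5, 23->10, 24->11, 28->12, 32->13
Step 2: Rank sum for X: R1 = 1 + 2 + 3.5 + 5 + 7 + 8.5 + 10 = 37.
Step 3: U_X = R1 - n1(n1+1)/2 = 37 - 7*8/2 = 37 - 28 = 9.
       U_Y = n1*n2 - U_X = 42 - 9 = 33.
Step 4: Ties are present, so use the tie-corrected normal approximation (with continuity correction) for the p-value.
Step 5: p-value = 0.099478; compare to alpha = 0.05. fail to reject H0.

U_X = 9, p = 0.099478, fail to reject H0 at alpha = 0.05.


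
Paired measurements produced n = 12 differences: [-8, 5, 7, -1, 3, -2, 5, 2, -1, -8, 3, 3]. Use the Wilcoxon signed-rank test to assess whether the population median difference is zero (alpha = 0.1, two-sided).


Step 1: Drop any zero differences (none here) and take |d_i|.
|d| = [8, 5, 7, 1, 3, 2, 5, 2, 1, 8, 3, 3]
Step 2: Midrank |d_i| (ties get averaged ranks).
ranks: |8|->11.5, |5|->8.5, |7|->10, |1|->1.5, |3|->6, |2|->3.5, |5|->8.5, |2|->3.5, |1|->1.5, |8|->11.5, |3|->6, |3|->6
Step 3: Attach original signs; sum ranks with positive sign and with negative sign.
W+ = 8.5 + 10 + 6 + 8.5 + 3.5 + 6 + 6 = 48.5
W- = 11.5 + 1.5 + 3.5 + 1.5 + 11.5 = 29.5
(Check: W+ + W- = 78 should equal n(n+1)/2 = 78.)
Step 4: Test statistic W = min(W+, W-) = 29.5.
Step 5: Ties in |d|, so use the tie-corrected normal approximation.
        E[W] = n(n+1)/4 = 12*13/4 = 39.
        Tie groups: |d|=1 (t=2), |d|=2 (t=2), |d|=3 (t=3), |d|=5 (t=2), |d|=8 (t=2); sum(t^3 - t) = 48.
        Var[W] = n(n+1)(2n+1)/24 - sum(t^3-t)/48 = 3900/24 - 48/48 = 161.5.
        z = (W - E[W]) / sqrt(Var[W]) = (29.5 - 39) / 12.7083 = -0.7475.
        Two-sided p = 2*Phi(z) = 0.454735.
Step 6: alpha = 0.1. fail to reject H0.

W+ = 48.5, W- = 29.5, W = min = 29.5, p = 0.454735, fail to reject H0.


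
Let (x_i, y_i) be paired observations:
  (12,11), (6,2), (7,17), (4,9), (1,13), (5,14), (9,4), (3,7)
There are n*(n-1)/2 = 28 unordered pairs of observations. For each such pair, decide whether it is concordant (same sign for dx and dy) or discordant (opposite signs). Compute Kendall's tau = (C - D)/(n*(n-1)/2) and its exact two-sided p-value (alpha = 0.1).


Step 1: Enumerate the 28 unordered pairs (i,j) with i<j and classify each by sign(x_j-x_i) * sign(y_j-y_i).
  (1,2):dx=-6,dy=-9->C; (1,3):dx=-5,dy=+6->D; (1,4):dx=-8,dy=-2->C; (1,5):dx=-11,dy=+2->D
  (1,6):dx=-7,dy=+3->D; (1,7):dx=-3,dy=-7->C; (1,8):dx=-9,dy=-4->C; (2,3):dx=+1,dy=+15->C
  (2,4):dx=-2,dy=+7->D; (2,5):dx=-5,dy=+11->D; (2,6):dx=-1,dy=+12->D; (2,7):dx=+3,dy=+2->C
  (2,8):dx=-3,dy=+5->D; (3,4):dx=-3,dy=-8->C; (3,5):dx=-6,dy=-4->C; (3,6):dx=-2,dy=-3->C
  (3,7):dx=+2,dy=-13->D; (3,8):dx=-4,dy=-10->C; (4,5):dx=-3,dy=+4->D; (4,6):dx=+1,dy=+5->C
  (4,7):dx=+5,dy=-5->D; (4,8):dx=-1,dy=-2->C; (5,6):dx=+4,dy=+1->C; (5,7):dx=+8,dy=-9->D
  (5,8):dx=+2,dy=-6->D; (6,7):dx=+4,dy=-10->D; (6,8):dx=-2,dy=-7->C; (7,8):dx=-6,dy=+3->D
Step 2: C = 14, D = 14, total pairs = 28.
Step 3: tau = (C - D)/(n(n-1)/2) = (14 - 14)/28 = 0.000000.
Step 4: Exact two-sided p-value (enumerate n! = 40320 permutations of y under H0): p = 1.000000.
Step 5: alpha = 0.1. fail to reject H0.

tau_b = 0.0000 (C=14, D=14), p = 1.000000, fail to reject H0.


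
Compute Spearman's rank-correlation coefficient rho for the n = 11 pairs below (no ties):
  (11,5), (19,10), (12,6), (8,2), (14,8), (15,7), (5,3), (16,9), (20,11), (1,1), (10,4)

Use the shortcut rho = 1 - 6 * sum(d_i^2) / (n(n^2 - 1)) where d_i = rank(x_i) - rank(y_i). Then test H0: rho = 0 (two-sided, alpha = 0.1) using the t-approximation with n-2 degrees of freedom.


Step 1: Rank x and y separately (midranks; no ties here).
rank(x): 11->5, 19->10, 12->6, 8->3, 14->7, 15->8, 5->2, 16->9, 20->11, 1->1, 10->4
rank(y): 5->5, 10->10, 6->6, 2->2, 8->8, 7->7, 3->3, 9->9, 11->11, 1->1, 4->4
Step 2: d_i = R_x(i) - R_y(i); compute d_i^2.
  (5-5)^2=0, (10-10)^2=0, (6-6)^2=0, (3-2)^2=1, (7-8)^2=1, (8-7)^2=1, (2-3)^2=1, (9-9)^2=0, (11-11)^2=0, (1-1)^2=0, (4-4)^2=0
sum(d^2) = 4.
Step 3: rho = 1 - 6*4 / (11*(11^2 - 1)) = 1 - 24/1320 = 0.981818.
Step 4: Under H0, t = rho * sqrt((n-2)/(1-rho^2)) = 15.5168 ~ t(9).
Step 5: Two-sided p-value from the t-distribution with 9 df = 0.000000.
Step 6: alpha = 0.1. reject H0.

rho = 0.9818, p = 0.000000, reject H0 at alpha = 0.1.


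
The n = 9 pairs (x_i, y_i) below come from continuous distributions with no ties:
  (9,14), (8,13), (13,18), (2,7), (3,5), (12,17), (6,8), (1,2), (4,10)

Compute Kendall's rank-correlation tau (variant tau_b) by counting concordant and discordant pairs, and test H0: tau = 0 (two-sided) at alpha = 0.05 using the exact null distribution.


Step 1: Enumerate the 36 unordered pairs (i,j) with i<j and classify each by sign(x_j-x_i) * sign(y_j-y_i).
  (1,2):dx=-1,dy=-1->C; (1,3):dx=+4,dy=+4->C; (1,4):dx=-7,dy=-7->C; (1,5):dx=-6,dy=-9->C
  (1,6):dx=+3,dy=+3->C; (1,7):dx=-3,dy=-6->C; (1,8):dx=-8,dy=-12->C; (1,9):dx=-5,dy=-4->C
  (2,3):dx=+5,dy=+5->C; (2,4):dx=-6,dy=-6->C; (2,5):dx=-5,dy=-8->C; (2,6):dx=+4,dy=+4->C
  (2,7):dx=-2,dy=-5->C; (2,8):dx=-7,dy=-11->C; (2,9):dx=-4,dy=-3->C; (3,4):dx=-11,dy=-11->C
  (3,5):dx=-10,dy=-13->C; (3,6):dx=-1,dy=-1->C; (3,7):dx=-7,dy=-10->C; (3,8):dx=-12,dy=-16->C
  (3,9):dx=-9,dy=-8->C; (4,5):dx=+1,dy=-2->D; (4,6):dx=+10,dy=+10->C; (4,7):dx=+4,dy=+1->C
  (4,8):dx=-1,dy=-5->C; (4,9):dx=+2,dy=+3->C; (5,6):dx=+9,dy=+12->C; (5,7):dx=+3,dy=+3->C
  (5,8):dx=-2,dy=-3->C; (5,9):dx=+1,dy=+5->C; (6,7):dx=-6,dy=-9->C; (6,8):dx=-11,dy=-15->C
  (6,9):dx=-8,dy=-7->C; (7,8):dx=-5,dy=-6->C; (7,9):dx=-2,dy=+2->D; (8,9):dx=+3,dy=+8->C
Step 2: C = 34, D = 2, total pairs = 36.
Step 3: tau = (C - D)/(n(n-1)/2) = (34 - 2)/36 = 0.888889.
Step 4: Exact two-sided p-value (enumerate n! = 362880 permutations of y under H0): p = 0.000243.
Step 5: alpha = 0.05. reject H0.

tau_b = 0.8889 (C=34, D=2), p = 0.000243, reject H0.


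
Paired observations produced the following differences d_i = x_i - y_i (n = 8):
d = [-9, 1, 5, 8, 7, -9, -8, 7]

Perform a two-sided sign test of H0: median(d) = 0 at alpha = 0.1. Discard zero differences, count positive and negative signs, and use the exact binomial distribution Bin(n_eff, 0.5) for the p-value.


Step 1: Discard zero differences. Original n = 8; n_eff = number of nonzero differences = 8.
Nonzero differences (with sign): -9, +1, +5, +8, +7, -9, -8, +7
Step 2: Count signs: positive = 5, negative = 3.
Step 3: Under H0: P(positive) = 0.5, so the number of positives S ~ Bin(8, 0.5).
Step 4: Two-sided exact p-value = sum of Bin(8,0.5) probabilities at or below the observed probability = 0.726562.
Step 5: alpha = 0.1. fail to reject H0.

n_eff = 8, pos = 5, neg = 3, p = 0.726562, fail to reject H0.


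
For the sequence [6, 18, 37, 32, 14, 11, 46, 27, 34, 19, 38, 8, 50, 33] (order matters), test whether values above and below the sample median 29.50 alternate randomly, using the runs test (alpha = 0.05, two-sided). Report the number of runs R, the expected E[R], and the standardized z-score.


Step 1: Compute median = 29.50; label A = above, B = below.
Labels in order: BBAABBABABABAA  (n_A = 7, n_B = 7)
Step 2: Count runs R = 10.
Step 3: Under H0 (random ordering), E[R] = 2*n_A*n_B/(n_A+n_B) + 1 = 2*7*7/14 + 1 = 8.0000.
        Var[R] = 2*n_A*n_B*(2*n_A*n_B - n_A - n_B) / ((n_A+n_B)^2 * (n_A+n_B-1)) = 8232/2548 = 3.2308.
        SD[R] = 1.7974.
Step 4: Continuity-corrected z = (R - 0.5 - E[R]) / SD[R] = (10 - 0.5 - 8.0000) / 1.7974 = 0.8345.
Step 5: Two-sided p-value via normal approximation = 2*(1 - Phi(|z|)) = 0.403986.
Step 6: alpha = 0.05. fail to reject H0.

R = 10, z = 0.8345, p = 0.403986, fail to reject H0.


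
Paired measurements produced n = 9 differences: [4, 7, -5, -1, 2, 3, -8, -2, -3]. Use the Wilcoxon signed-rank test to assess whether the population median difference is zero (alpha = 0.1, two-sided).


Step 1: Drop any zero differences (none here) and take |d_i|.
|d| = [4, 7, 5, 1, 2, 3, 8, 2, 3]
Step 2: Midrank |d_i| (ties get averaged ranks).
ranks: |4|->6, |7|->8, |5|->7, |1|->1, |2|->2.5, |3|->4.5, |8|->9, |2|->2.5, |3|->4.5
Step 3: Attach original signs; sum ranks with positive sign and with negative sign.
W+ = 6 + 8 + 2.5 + 4.5 = 21
W- = 7 + 1 + 9 + 2.5 + 4.5 = 24
(Check: W+ + W- = 45 should equal n(n+1)/2 = 45.)
Step 4: Test statistic W = min(W+, W-) = 21.
Step 5: Ties in |d|, so use the tie-corrected normal approximation.
        E[W] = n(n+1)/4 = 9*10/4 = 22.5.
        Tie groups: |d|=2 (t=2), |d|=3 (t=2); sum(t^3 - t) = 12.
        Var[W] = n(n+1)(2n+1)/24 - sum(t^3-t)/48 = 1710/24 - 12/48 = 71.
        z = (W - E[W]) / sqrt(Var[W]) = (21 - 22.5) / 8.4261 = -0.1780.
        Two-sided p = 2*Phi(z) = 0.858709.
Step 6: alpha = 0.1. fail to reject H0.

W+ = 21, W- = 24, W = min = 21, p = 0.858709, fail to reject H0.


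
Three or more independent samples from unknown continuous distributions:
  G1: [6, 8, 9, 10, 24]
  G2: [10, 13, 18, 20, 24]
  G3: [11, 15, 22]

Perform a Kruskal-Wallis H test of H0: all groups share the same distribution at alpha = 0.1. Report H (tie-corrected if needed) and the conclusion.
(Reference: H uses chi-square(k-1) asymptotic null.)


Step 1: Combine all N = 13 observations and assign midranks.
sorted (value, group, rank): (6,G1,1), (8,G1,2), (9,G1,3), (10,G1,4.5), (10,G2,4.5), (11,G3,6), (13,G2,7), (15,G3,8), (18,G2,9), (20,G2,10), (22,G3,11), (24,G1,12.5), (24,G2,12.5)
Step 2: Sum ranks within each group.
R_1 = 23 (n_1 = 5)
R_2 = 43 (n_2 = 5)
R_3 = 25 (n_3 = 3)
Step 3: H = 12/(N(N+1)) * sum(R_i^2/n_i) - 3(N+1)
     = 12/(13*14) * (23^2/5 + 43^2/5 + 25^2/3) - 3*14
     = 0.065934 * 683.933 - 42
     = 3.094505.
Step 4: Ties present; correction factor C = 1 - 12/(13^3 - 13) = 0.994505. Corrected H = 3.094505 / 0.994505 = 3.111602.
Step 5: Under H0, H ~ chi^2(2); p-value = 0.211020.
Step 6: alpha = 0.1. fail to reject H0.

H = 3.1116, df = 2, p = 0.211020, fail to reject H0.


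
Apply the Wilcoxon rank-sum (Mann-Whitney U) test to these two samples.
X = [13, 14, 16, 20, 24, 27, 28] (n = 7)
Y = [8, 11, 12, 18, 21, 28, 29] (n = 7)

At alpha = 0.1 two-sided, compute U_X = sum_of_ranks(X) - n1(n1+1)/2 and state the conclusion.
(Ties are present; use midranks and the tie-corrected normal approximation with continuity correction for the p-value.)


Step 1: Combine and sort all 14 observations; assign midranks.
sorted (value, group): (8,Y), (11,Y), (12,Y), (13,X), (14,X), (16,X), (18,Y), (20,X), (21,Y), (24,X), (27,X), (28,X), (28,Y), (29,Y)
ranks: 8->1, 11->2, 12->3, 13->4, 14->5, 16->6, 18->7, 20->8, 21->9, 24->10, 27->11, 28->12.5, 28->12.5, 29->14
Step 2: Rank sum for X: R1 = 4 + 5 + 6 + 8 + 10 + 11 + 12.5 = 56.5.
Step 3: U_X = R1 - n1(n1+1)/2 = 56.5 - 7*8/2 = 56.5 - 28 = 28.5.
       U_Y = n1*n2 - U_X = 49 - 28.5 = 20.5.
Step 4: Ties are present, so use the tie-corrected normal approximation (with continuity correction) for the p-value.
Step 5: p-value = 0.654365; compare to alpha = 0.1. fail to reject H0.

U_X = 28.5, p = 0.654365, fail to reject H0 at alpha = 0.1.


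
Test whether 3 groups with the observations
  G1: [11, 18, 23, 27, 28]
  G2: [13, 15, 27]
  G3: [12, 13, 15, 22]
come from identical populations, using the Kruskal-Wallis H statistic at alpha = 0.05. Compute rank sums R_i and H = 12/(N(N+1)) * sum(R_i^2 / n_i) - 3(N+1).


Step 1: Combine all N = 12 observations and assign midranks.
sorted (value, group, rank): (11,G1,1), (12,G3,2), (13,G2,3.5), (13,G3,3.5), (15,G2,5.5), (15,G3,5.5), (18,G1,7), (22,G3,8), (23,G1,9), (27,G1,10.5), (27,G2,10.5), (28,G1,12)
Step 2: Sum ranks within each group.
R_1 = 39.5 (n_1 = 5)
R_2 = 19.5 (n_2 = 3)
R_3 = 19 (n_3 = 4)
Step 3: H = 12/(N(N+1)) * sum(R_i^2/n_i) - 3(N+1)
     = 12/(12*13) * (39.5^2/5 + 19.5^2/3 + 19^2/4) - 3*13
     = 0.076923 * 529.05 - 39
     = 1.696154.
Step 4: Ties present; correction factor C = 1 - 18/(12^3 - 12) = 0.989510. Corrected H = 1.696154 / 0.989510 = 1.714134.
Step 5: Under H0, H ~ chi^2(2); p-value = 0.424405.
Step 6: alpha = 0.05. fail to reject H0.

H = 1.7141, df = 2, p = 0.424405, fail to reject H0.


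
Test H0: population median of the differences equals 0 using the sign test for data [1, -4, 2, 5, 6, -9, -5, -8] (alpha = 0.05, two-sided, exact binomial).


Step 1: Discard zero differences. Original n = 8; n_eff = number of nonzero differences = 8.
Nonzero differences (with sign): +1, -4, +2, +5, +6, -9, -5, -8
Step 2: Count signs: positive = 4, negative = 4.
Step 3: Under H0: P(positive) = 0.5, so the number of positives S ~ Bin(8, 0.5).
Step 4: Two-sided exact p-value = sum of Bin(8,0.5) probabilities at or below the observed probability = 1.000000.
Step 5: alpha = 0.05. fail to reject H0.

n_eff = 8, pos = 4, neg = 4, p = 1.000000, fail to reject H0.


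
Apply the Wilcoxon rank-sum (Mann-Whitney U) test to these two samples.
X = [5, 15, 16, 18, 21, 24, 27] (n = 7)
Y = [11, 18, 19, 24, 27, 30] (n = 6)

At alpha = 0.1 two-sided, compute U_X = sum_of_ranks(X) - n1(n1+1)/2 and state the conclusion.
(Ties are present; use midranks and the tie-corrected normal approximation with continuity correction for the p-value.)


Step 1: Combine and sort all 13 observations; assign midranks.
sorted (value, group): (5,X), (11,Y), (15,X), (16,X), (18,X), (18,Y), (19,Y), (21,X), (24,X), (24,Y), (27,X), (27,Y), (30,Y)
ranks: 5->1, 11->2, 15->3, 16->4, 18->5.5, 18->5.5, 19->7, 21->8, 24->9.5, 24->9.5, 27->11.5, 27->11.5, 30->13
Step 2: Rank sum for X: R1 = 1 + 3 + 4 + 5.5 + 8 + 9.5 + 11.5 = 42.5.
Step 3: U_X = R1 - n1(n1+1)/2 = 42.5 - 7*8/2 = 42.5 - 28 = 14.5.
       U_Y = n1*n2 - U_X = 42 - 14.5 = 27.5.
Step 4: Ties are present, so use the tie-corrected normal approximation (with continuity correction) for the p-value.
Step 5: p-value = 0.389405; compare to alpha = 0.1. fail to reject H0.

U_X = 14.5, p = 0.389405, fail to reject H0 at alpha = 0.1.


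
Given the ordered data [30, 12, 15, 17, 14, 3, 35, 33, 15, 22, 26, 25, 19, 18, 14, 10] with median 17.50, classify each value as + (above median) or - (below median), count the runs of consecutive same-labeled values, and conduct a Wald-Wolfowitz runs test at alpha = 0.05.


Step 1: Compute median = 17.50; label A = above, B = below.
Labels in order: ABBBBBAABAAAAABB  (n_A = 8, n_B = 8)
Step 2: Count runs R = 6.
Step 3: Under H0 (random ordering), E[R] = 2*n_A*n_B/(n_A+n_B) + 1 = 2*8*8/16 + 1 = 9.0000.
        Var[R] = 2*n_A*n_B*(2*n_A*n_B - n_A - n_B) / ((n_A+n_B)^2 * (n_A+n_B-1)) = 14336/3840 = 3.7333.
        SD[R] = 1.9322.
Step 4: Continuity-corrected z = (R + 0.5 - E[R]) / SD[R] = (6 + 0.5 - 9.0000) / 1.9322 = -1.2939.
Step 5: Two-sided p-value via normal approximation = 2*(1 - Phi(|z|)) = 0.195709.
Step 6: alpha = 0.05. fail to reject H0.

R = 6, z = -1.2939, p = 0.195709, fail to reject H0.
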